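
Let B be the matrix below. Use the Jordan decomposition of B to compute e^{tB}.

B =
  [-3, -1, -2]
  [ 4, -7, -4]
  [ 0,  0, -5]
e^{tB} =
  [2*t*exp(-5*t) + exp(-5*t), -t*exp(-5*t), -2*t*exp(-5*t)]
  [4*t*exp(-5*t), -2*t*exp(-5*t) + exp(-5*t), -4*t*exp(-5*t)]
  [0, 0, exp(-5*t)]

Strategy: write B = P · J · P⁻¹ where J is a Jordan canonical form, so e^{tB} = P · e^{tJ} · P⁻¹, and e^{tJ} can be computed block-by-block.

B has Jordan form
J =
  [-5,  1,  0]
  [ 0, -5,  0]
  [ 0,  0, -5]
(up to reordering of blocks).

Per-block formulas:
  For a 2×2 Jordan block J_2(-5): exp(t · J_2(-5)) = e^(-5t)·(I + t·N), where N is the 2×2 nilpotent shift.
  For a 1×1 block at λ = -5: exp(t · [-5]) = [e^(-5t)].

After assembling e^{tJ} and conjugating by P, we get:

e^{tB} =
  [2*t*exp(-5*t) + exp(-5*t), -t*exp(-5*t), -2*t*exp(-5*t)]
  [4*t*exp(-5*t), -2*t*exp(-5*t) + exp(-5*t), -4*t*exp(-5*t)]
  [0, 0, exp(-5*t)]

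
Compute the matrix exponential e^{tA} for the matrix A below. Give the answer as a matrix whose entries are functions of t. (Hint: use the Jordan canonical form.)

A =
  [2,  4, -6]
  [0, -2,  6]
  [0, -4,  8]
e^{tA} =
  [exp(2*t), 2*exp(4*t) - 2*exp(2*t), -3*exp(4*t) + 3*exp(2*t)]
  [0, -2*exp(4*t) + 3*exp(2*t), 3*exp(4*t) - 3*exp(2*t)]
  [0, -2*exp(4*t) + 2*exp(2*t), 3*exp(4*t) - 2*exp(2*t)]

Strategy: write A = P · J · P⁻¹ where J is a Jordan canonical form, so e^{tA} = P · e^{tJ} · P⁻¹, and e^{tJ} can be computed block-by-block.

A has Jordan form
J =
  [2, 0, 0]
  [0, 2, 0]
  [0, 0, 4]
(up to reordering of blocks).

Per-block formulas:
  For a 1×1 block at λ = 2: exp(t · [2]) = [e^(2t)].
  For a 1×1 block at λ = 4: exp(t · [4]) = [e^(4t)].

After assembling e^{tJ} and conjugating by P, we get:

e^{tA} =
  [exp(2*t), 2*exp(4*t) - 2*exp(2*t), -3*exp(4*t) + 3*exp(2*t)]
  [0, -2*exp(4*t) + 3*exp(2*t), 3*exp(4*t) - 3*exp(2*t)]
  [0, -2*exp(4*t) + 2*exp(2*t), 3*exp(4*t) - 2*exp(2*t)]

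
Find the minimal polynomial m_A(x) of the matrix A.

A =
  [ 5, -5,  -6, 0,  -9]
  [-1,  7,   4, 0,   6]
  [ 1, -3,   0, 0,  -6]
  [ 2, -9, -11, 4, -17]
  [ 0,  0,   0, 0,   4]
x^3 - 12*x^2 + 48*x - 64

The characteristic polynomial is χ_A(x) = (x - 4)^5, so the eigenvalues are known. The minimal polynomial is
  m_A(x) = Π_λ (x − λ)^{k_λ}
where k_λ is the size of the *largest* Jordan block for λ (equivalently, the smallest k with (A − λI)^k v = 0 for every generalised eigenvector v of λ).

  λ = 4: largest Jordan block has size 3, contributing (x − 4)^3

So m_A(x) = (x - 4)^3 = x^3 - 12*x^2 + 48*x - 64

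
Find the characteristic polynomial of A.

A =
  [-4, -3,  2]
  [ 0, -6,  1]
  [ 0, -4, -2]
x^3 + 12*x^2 + 48*x + 64

Expanding det(x·I − A) (e.g. by cofactor expansion or by noting that A is similar to its Jordan form J, which has the same characteristic polynomial as A) gives
  χ_A(x) = x^3 + 12*x^2 + 48*x + 64
which factors as (x + 4)^3. The eigenvalues (with algebraic multiplicities) are λ = -4 with multiplicity 3.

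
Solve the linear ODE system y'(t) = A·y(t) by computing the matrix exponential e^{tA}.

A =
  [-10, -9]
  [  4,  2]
e^{tA} =
  [-6*t*exp(-4*t) + exp(-4*t), -9*t*exp(-4*t)]
  [4*t*exp(-4*t), 6*t*exp(-4*t) + exp(-4*t)]

Strategy: write A = P · J · P⁻¹ where J is a Jordan canonical form, so e^{tA} = P · e^{tJ} · P⁻¹, and e^{tJ} can be computed block-by-block.

A has Jordan form
J =
  [-4,  1]
  [ 0, -4]
(up to reordering of blocks).

Per-block formulas:
  For a 2×2 Jordan block J_2(-4): exp(t · J_2(-4)) = e^(-4t)·(I + t·N), where N is the 2×2 nilpotent shift.

After assembling e^{tJ} and conjugating by P, we get:

e^{tA} =
  [-6*t*exp(-4*t) + exp(-4*t), -9*t*exp(-4*t)]
  [4*t*exp(-4*t), 6*t*exp(-4*t) + exp(-4*t)]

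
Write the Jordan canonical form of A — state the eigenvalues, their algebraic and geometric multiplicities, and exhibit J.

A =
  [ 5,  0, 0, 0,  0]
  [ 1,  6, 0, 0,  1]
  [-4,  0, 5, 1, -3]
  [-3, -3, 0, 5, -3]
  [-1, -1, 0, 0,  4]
J_2(5) ⊕ J_2(5) ⊕ J_1(5)

The characteristic polynomial is
  det(x·I − A) = x^5 - 25*x^4 + 250*x^3 - 1250*x^2 + 3125*x - 3125 = (x - 5)^5

Eigenvalues and multiplicities (the geometric multiplicity of λ is n − rank(A − λI), which equals the number of Jordan blocks for λ):
  λ = 5: algebraic multiplicity = 5, geometric multiplicity = 3

Determining the block sizes for each eigenvalue:
  λ = 5: with am = 5 and gm = 3, the partition is not yet determined (e.g. several partitions of 5 into 3 parts exist). Let N = A − (5)·I. Computing rank(N^1) = 2, rank(N^2) = 0; the number of blocks of size ≥ j is rank(N^{j−1}) − rank(N^j), giving [3, 2]. So we have 2 block(s) of size 2, 1 block(s) of size 1 → block sizes [2, 2, 1]

Assembling the blocks gives a Jordan form
J =
  [5, 1, 0, 0, 0]
  [0, 5, 0, 0, 0]
  [0, 0, 5, 1, 0]
  [0, 0, 0, 5, 0]
  [0, 0, 0, 0, 5]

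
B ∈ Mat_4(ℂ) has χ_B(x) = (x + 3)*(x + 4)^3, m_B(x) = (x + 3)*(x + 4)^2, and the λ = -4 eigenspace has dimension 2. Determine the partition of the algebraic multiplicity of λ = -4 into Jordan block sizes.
Block sizes for λ = -4: [2, 1]

Step 1 — from the characteristic polynomial, algebraic multiplicity of λ = -4 is 3. From dim ker(B − (-4)·I) = 2, there are exactly 2 Jordan blocks for λ = -4.
Step 2 — from the minimal polynomial, the factor (x + 4)^2 tells us the largest block for λ = -4 has size 2.
Step 3 — with total size 3, 2 blocks, and largest block 2, the block sizes (in nonincreasing order) are [2, 1].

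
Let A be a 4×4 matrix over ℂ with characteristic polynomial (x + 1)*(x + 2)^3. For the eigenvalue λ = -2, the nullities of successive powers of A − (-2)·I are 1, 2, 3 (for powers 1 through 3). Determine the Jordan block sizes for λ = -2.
Block sizes for λ = -2: [3]

From the dimensions of kernels of powers, the number of Jordan blocks of size at least j is d_j − d_{j−1} where d_j = dim ker(N^j) (with d_0 = 0). Computing the differences gives [1, 1, 1].
The number of blocks of size exactly k is (#blocks of size ≥ k) − (#blocks of size ≥ k + 1), so the partition is: 1 block(s) of size 3.
In nonincreasing order the block sizes are [3].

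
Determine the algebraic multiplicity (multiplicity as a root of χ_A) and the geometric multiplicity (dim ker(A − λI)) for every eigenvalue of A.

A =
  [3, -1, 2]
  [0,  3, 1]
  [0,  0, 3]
λ = 3: alg = 3, geom = 1

Step 1 — factor the characteristic polynomial to read off the algebraic multiplicities:
  χ_A(x) = (x - 3)^3

Step 2 — compute geometric multiplicities via the rank-nullity identity g(λ) = n − rank(A − λI):
  rank(A − (3)·I) = 2, so dim ker(A − (3)·I) = n − 2 = 1

Summary:
  λ = 3: algebraic multiplicity = 3, geometric multiplicity = 1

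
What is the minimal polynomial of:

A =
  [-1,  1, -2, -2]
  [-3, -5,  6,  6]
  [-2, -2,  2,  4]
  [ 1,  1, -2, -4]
x^2 + 4*x + 4

The characteristic polynomial is χ_A(x) = (x + 2)^4, so the eigenvalues are known. The minimal polynomial is
  m_A(x) = Π_λ (x − λ)^{k_λ}
where k_λ is the size of the *largest* Jordan block for λ (equivalently, the smallest k with (A − λI)^k v = 0 for every generalised eigenvector v of λ).

  λ = -2: largest Jordan block has size 2, contributing (x + 2)^2

So m_A(x) = (x + 2)^2 = x^2 + 4*x + 4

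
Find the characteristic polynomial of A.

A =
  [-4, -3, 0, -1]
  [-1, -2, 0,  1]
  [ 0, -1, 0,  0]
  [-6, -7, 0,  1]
x^4 + 5*x^3

Expanding det(x·I − A) (e.g. by cofactor expansion or by noting that A is similar to its Jordan form J, which has the same characteristic polynomial as A) gives
  χ_A(x) = x^4 + 5*x^3
which factors as x^3*(x + 5). The eigenvalues (with algebraic multiplicities) are λ = -5 with multiplicity 1, λ = 0 with multiplicity 3.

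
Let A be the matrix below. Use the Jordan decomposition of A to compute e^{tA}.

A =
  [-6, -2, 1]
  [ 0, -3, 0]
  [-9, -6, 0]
e^{tA} =
  [-3*t*exp(-3*t) + exp(-3*t), -2*t*exp(-3*t), t*exp(-3*t)]
  [0, exp(-3*t), 0]
  [-9*t*exp(-3*t), -6*t*exp(-3*t), 3*t*exp(-3*t) + exp(-3*t)]

Strategy: write A = P · J · P⁻¹ where J is a Jordan canonical form, so e^{tA} = P · e^{tJ} · P⁻¹, and e^{tJ} can be computed block-by-block.

A has Jordan form
J =
  [-3,  1,  0]
  [ 0, -3,  0]
  [ 0,  0, -3]
(up to reordering of blocks).

Per-block formulas:
  For a 2×2 Jordan block J_2(-3): exp(t · J_2(-3)) = e^(-3t)·(I + t·N), where N is the 2×2 nilpotent shift.
  For a 1×1 block at λ = -3: exp(t · [-3]) = [e^(-3t)].

After assembling e^{tJ} and conjugating by P, we get:

e^{tA} =
  [-3*t*exp(-3*t) + exp(-3*t), -2*t*exp(-3*t), t*exp(-3*t)]
  [0, exp(-3*t), 0]
  [-9*t*exp(-3*t), -6*t*exp(-3*t), 3*t*exp(-3*t) + exp(-3*t)]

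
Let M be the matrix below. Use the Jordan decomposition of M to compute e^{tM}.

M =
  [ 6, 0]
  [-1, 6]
e^{tM} =
  [exp(6*t), 0]
  [-t*exp(6*t), exp(6*t)]

Strategy: write M = P · J · P⁻¹ where J is a Jordan canonical form, so e^{tM} = P · e^{tJ} · P⁻¹, and e^{tJ} can be computed block-by-block.

M has Jordan form
J =
  [6, 1]
  [0, 6]
(up to reordering of blocks).

Per-block formulas:
  For a 2×2 Jordan block J_2(6): exp(t · J_2(6)) = e^(6t)·(I + t·N), where N is the 2×2 nilpotent shift.

After assembling e^{tJ} and conjugating by P, we get:

e^{tM} =
  [exp(6*t), 0]
  [-t*exp(6*t), exp(6*t)]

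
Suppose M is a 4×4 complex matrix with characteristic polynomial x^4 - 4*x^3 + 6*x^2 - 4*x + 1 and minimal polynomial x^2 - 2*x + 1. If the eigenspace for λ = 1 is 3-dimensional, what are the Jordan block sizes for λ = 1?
Block sizes for λ = 1: [2, 1, 1]

Step 1 — from the characteristic polynomial, algebraic multiplicity of λ = 1 is 4. From dim ker(M − (1)·I) = 3, there are exactly 3 Jordan blocks for λ = 1.
Step 2 — from the minimal polynomial, the factor (x − 1)^2 tells us the largest block for λ = 1 has size 2.
Step 3 — with total size 4, 3 blocks, and largest block 2, the block sizes (in nonincreasing order) are [2, 1, 1].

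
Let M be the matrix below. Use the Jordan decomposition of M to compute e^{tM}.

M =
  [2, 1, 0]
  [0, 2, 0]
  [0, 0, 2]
e^{tM} =
  [exp(2*t), t*exp(2*t), 0]
  [0, exp(2*t), 0]
  [0, 0, exp(2*t)]

Strategy: write M = P · J · P⁻¹ where J is a Jordan canonical form, so e^{tM} = P · e^{tJ} · P⁻¹, and e^{tJ} can be computed block-by-block.

M has Jordan form
J =
  [2, 1, 0]
  [0, 2, 0]
  [0, 0, 2]
(up to reordering of blocks).

Per-block formulas:
  For a 2×2 Jordan block J_2(2): exp(t · J_2(2)) = e^(2t)·(I + t·N), where N is the 2×2 nilpotent shift.
  For a 1×1 block at λ = 2: exp(t · [2]) = [e^(2t)].

After assembling e^{tJ} and conjugating by P, we get:

e^{tM} =
  [exp(2*t), t*exp(2*t), 0]
  [0, exp(2*t), 0]
  [0, 0, exp(2*t)]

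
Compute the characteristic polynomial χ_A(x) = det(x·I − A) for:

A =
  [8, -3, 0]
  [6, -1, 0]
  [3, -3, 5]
x^3 - 12*x^2 + 45*x - 50

Expanding det(x·I − A) (e.g. by cofactor expansion or by noting that A is similar to its Jordan form J, which has the same characteristic polynomial as A) gives
  χ_A(x) = x^3 - 12*x^2 + 45*x - 50
which factors as (x - 5)^2*(x - 2). The eigenvalues (with algebraic multiplicities) are λ = 2 with multiplicity 1, λ = 5 with multiplicity 2.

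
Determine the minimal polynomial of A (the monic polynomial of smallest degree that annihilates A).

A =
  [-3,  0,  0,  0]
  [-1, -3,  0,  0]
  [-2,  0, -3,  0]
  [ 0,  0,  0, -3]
x^2 + 6*x + 9

The characteristic polynomial is χ_A(x) = (x + 3)^4, so the eigenvalues are known. The minimal polynomial is
  m_A(x) = Π_λ (x − λ)^{k_λ}
where k_λ is the size of the *largest* Jordan block for λ (equivalently, the smallest k with (A − λI)^k v = 0 for every generalised eigenvector v of λ).

  λ = -3: largest Jordan block has size 2, contributing (x + 3)^2

So m_A(x) = (x + 3)^2 = x^2 + 6*x + 9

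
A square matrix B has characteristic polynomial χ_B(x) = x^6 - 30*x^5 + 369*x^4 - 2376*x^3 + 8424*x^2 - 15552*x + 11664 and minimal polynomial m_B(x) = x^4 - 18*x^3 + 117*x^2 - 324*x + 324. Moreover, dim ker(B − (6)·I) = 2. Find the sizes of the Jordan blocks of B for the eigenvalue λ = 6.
Block sizes for λ = 6: [2, 2]

Step 1 — from the characteristic polynomial, algebraic multiplicity of λ = 6 is 4. From dim ker(B − (6)·I) = 2, there are exactly 2 Jordan blocks for λ = 6.
Step 2 — from the minimal polynomial, the factor (x − 6)^2 tells us the largest block for λ = 6 has size 2.
Step 3 — with total size 4, 2 blocks, and largest block 2, the block sizes (in nonincreasing order) are [2, 2].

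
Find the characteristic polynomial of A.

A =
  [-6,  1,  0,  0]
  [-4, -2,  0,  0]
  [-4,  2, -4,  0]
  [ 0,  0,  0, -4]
x^4 + 16*x^3 + 96*x^2 + 256*x + 256

Expanding det(x·I − A) (e.g. by cofactor expansion or by noting that A is similar to its Jordan form J, which has the same characteristic polynomial as A) gives
  χ_A(x) = x^4 + 16*x^3 + 96*x^2 + 256*x + 256
which factors as (x + 4)^4. The eigenvalues (with algebraic multiplicities) are λ = -4 with multiplicity 4.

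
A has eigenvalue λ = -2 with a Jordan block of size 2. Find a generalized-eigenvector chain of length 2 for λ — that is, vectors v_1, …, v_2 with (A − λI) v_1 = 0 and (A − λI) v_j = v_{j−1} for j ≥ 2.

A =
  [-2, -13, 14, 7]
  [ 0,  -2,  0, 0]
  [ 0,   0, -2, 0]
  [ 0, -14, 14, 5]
A Jordan chain for λ = -2 of length 2:
v_1 = (1, 0, 0, 0)ᵀ
v_2 = (0, 1, 1, 0)ᵀ

Let N = A − (-2)·I. We want v_2 with N^2 v_2 = 0 but N^1 v_2 ≠ 0; then v_{j-1} := N · v_j for j = 2, …, 2.

Pick v_2 = (0, 1, 1, 0)ᵀ.
Then v_1 = N · v_2 = (1, 0, 0, 0)ᵀ.

Sanity check: (A − (-2)·I) v_1 = (0, 0, 0, 0)ᵀ = 0. ✓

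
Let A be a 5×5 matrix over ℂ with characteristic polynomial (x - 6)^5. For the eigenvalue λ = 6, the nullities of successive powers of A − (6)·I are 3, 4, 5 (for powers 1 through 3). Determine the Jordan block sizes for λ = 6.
Block sizes for λ = 6: [3, 1, 1]

From the dimensions of kernels of powers, the number of Jordan blocks of size at least j is d_j − d_{j−1} where d_j = dim ker(N^j) (with d_0 = 0). Computing the differences gives [3, 1, 1].
The number of blocks of size exactly k is (#blocks of size ≥ k) − (#blocks of size ≥ k + 1), so the partition is: 2 block(s) of size 1, 1 block(s) of size 3.
In nonincreasing order the block sizes are [3, 1, 1].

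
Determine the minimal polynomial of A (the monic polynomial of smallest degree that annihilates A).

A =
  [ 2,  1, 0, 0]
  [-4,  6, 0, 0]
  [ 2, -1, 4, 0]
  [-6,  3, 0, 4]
x^2 - 8*x + 16

The characteristic polynomial is χ_A(x) = (x - 4)^4, so the eigenvalues are known. The minimal polynomial is
  m_A(x) = Π_λ (x − λ)^{k_λ}
where k_λ is the size of the *largest* Jordan block for λ (equivalently, the smallest k with (A − λI)^k v = 0 for every generalised eigenvector v of λ).

  λ = 4: largest Jordan block has size 2, contributing (x − 4)^2

So m_A(x) = (x - 4)^2 = x^2 - 8*x + 16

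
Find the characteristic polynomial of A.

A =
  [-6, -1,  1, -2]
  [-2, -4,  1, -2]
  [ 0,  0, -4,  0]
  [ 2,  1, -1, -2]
x^4 + 16*x^3 + 96*x^2 + 256*x + 256

Expanding det(x·I − A) (e.g. by cofactor expansion or by noting that A is similar to its Jordan form J, which has the same characteristic polynomial as A) gives
  χ_A(x) = x^4 + 16*x^3 + 96*x^2 + 256*x + 256
which factors as (x + 4)^4. The eigenvalues (with algebraic multiplicities) are λ = -4 with multiplicity 4.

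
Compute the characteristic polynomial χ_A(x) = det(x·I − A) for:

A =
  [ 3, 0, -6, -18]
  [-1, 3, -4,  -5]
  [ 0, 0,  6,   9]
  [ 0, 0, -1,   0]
x^4 - 12*x^3 + 54*x^2 - 108*x + 81

Expanding det(x·I − A) (e.g. by cofactor expansion or by noting that A is similar to its Jordan form J, which has the same characteristic polynomial as A) gives
  χ_A(x) = x^4 - 12*x^3 + 54*x^2 - 108*x + 81
which factors as (x - 3)^4. The eigenvalues (with algebraic multiplicities) are λ = 3 with multiplicity 4.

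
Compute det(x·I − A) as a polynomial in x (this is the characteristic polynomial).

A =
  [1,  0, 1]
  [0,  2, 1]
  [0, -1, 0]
x^3 - 3*x^2 + 3*x - 1

Expanding det(x·I − A) (e.g. by cofactor expansion or by noting that A is similar to its Jordan form J, which has the same characteristic polynomial as A) gives
  χ_A(x) = x^3 - 3*x^2 + 3*x - 1
which factors as (x - 1)^3. The eigenvalues (with algebraic multiplicities) are λ = 1 with multiplicity 3.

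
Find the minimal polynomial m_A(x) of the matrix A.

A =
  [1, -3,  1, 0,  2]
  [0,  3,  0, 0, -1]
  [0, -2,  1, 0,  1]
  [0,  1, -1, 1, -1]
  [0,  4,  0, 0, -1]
x^2 - 2*x + 1

The characteristic polynomial is χ_A(x) = (x - 1)^5, so the eigenvalues are known. The minimal polynomial is
  m_A(x) = Π_λ (x − λ)^{k_λ}
where k_λ is the size of the *largest* Jordan block for λ (equivalently, the smallest k with (A − λI)^k v = 0 for every generalised eigenvector v of λ).

  λ = 1: largest Jordan block has size 2, contributing (x − 1)^2

So m_A(x) = (x - 1)^2 = x^2 - 2*x + 1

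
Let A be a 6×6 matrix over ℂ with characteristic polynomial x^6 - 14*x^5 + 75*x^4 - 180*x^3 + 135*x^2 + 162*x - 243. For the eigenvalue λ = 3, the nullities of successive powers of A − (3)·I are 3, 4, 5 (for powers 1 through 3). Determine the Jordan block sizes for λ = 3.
Block sizes for λ = 3: [3, 1, 1]

From the dimensions of kernels of powers, the number of Jordan blocks of size at least j is d_j − d_{j−1} where d_j = dim ker(N^j) (with d_0 = 0). Computing the differences gives [3, 1, 1].
The number of blocks of size exactly k is (#blocks of size ≥ k) − (#blocks of size ≥ k + 1), so the partition is: 2 block(s) of size 1, 1 block(s) of size 3.
In nonincreasing order the block sizes are [3, 1, 1].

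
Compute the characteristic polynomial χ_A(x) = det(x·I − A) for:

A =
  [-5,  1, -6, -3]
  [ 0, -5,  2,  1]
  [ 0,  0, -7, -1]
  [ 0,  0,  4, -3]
x^4 + 20*x^3 + 150*x^2 + 500*x + 625

Expanding det(x·I − A) (e.g. by cofactor expansion or by noting that A is similar to its Jordan form J, which has the same characteristic polynomial as A) gives
  χ_A(x) = x^4 + 20*x^3 + 150*x^2 + 500*x + 625
which factors as (x + 5)^4. The eigenvalues (with algebraic multiplicities) are λ = -5 with multiplicity 4.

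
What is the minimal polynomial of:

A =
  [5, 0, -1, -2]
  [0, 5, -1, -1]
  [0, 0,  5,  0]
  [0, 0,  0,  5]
x^2 - 10*x + 25

The characteristic polynomial is χ_A(x) = (x - 5)^4, so the eigenvalues are known. The minimal polynomial is
  m_A(x) = Π_λ (x − λ)^{k_λ}
where k_λ is the size of the *largest* Jordan block for λ (equivalently, the smallest k with (A − λI)^k v = 0 for every generalised eigenvector v of λ).

  λ = 5: largest Jordan block has size 2, contributing (x − 5)^2

So m_A(x) = (x - 5)^2 = x^2 - 10*x + 25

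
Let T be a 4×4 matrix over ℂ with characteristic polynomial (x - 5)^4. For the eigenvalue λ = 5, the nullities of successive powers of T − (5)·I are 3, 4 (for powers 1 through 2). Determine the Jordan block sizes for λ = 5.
Block sizes for λ = 5: [2, 1, 1]

From the dimensions of kernels of powers, the number of Jordan blocks of size at least j is d_j − d_{j−1} where d_j = dim ker(N^j) (with d_0 = 0). Computing the differences gives [3, 1].
The number of blocks of size exactly k is (#blocks of size ≥ k) − (#blocks of size ≥ k + 1), so the partition is: 2 block(s) of size 1, 1 block(s) of size 2.
In nonincreasing order the block sizes are [2, 1, 1].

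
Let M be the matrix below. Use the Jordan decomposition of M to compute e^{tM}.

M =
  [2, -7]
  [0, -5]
e^{tM} =
  [exp(2*t), -exp(2*t) + exp(-5*t)]
  [0, exp(-5*t)]

Strategy: write M = P · J · P⁻¹ where J is a Jordan canonical form, so e^{tM} = P · e^{tJ} · P⁻¹, and e^{tJ} can be computed block-by-block.

M has Jordan form
J =
  [-5, 0]
  [ 0, 2]
(up to reordering of blocks).

Per-block formulas:
  For a 1×1 block at λ = -5: exp(t · [-5]) = [e^(-5t)].
  For a 1×1 block at λ = 2: exp(t · [2]) = [e^(2t)].

After assembling e^{tJ} and conjugating by P, we get:

e^{tM} =
  [exp(2*t), -exp(2*t) + exp(-5*t)]
  [0, exp(-5*t)]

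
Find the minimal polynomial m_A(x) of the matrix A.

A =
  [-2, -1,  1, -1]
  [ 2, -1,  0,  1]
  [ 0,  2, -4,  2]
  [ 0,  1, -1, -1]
x^3 + 6*x^2 + 12*x + 8

The characteristic polynomial is χ_A(x) = (x + 2)^4, so the eigenvalues are known. The minimal polynomial is
  m_A(x) = Π_λ (x − λ)^{k_λ}
where k_λ is the size of the *largest* Jordan block for λ (equivalently, the smallest k with (A − λI)^k v = 0 for every generalised eigenvector v of λ).

  λ = -2: largest Jordan block has size 3, contributing (x + 2)^3

So m_A(x) = (x + 2)^3 = x^3 + 6*x^2 + 12*x + 8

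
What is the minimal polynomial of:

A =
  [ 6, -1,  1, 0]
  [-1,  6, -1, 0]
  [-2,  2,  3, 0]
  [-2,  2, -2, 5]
x^2 - 10*x + 25

The characteristic polynomial is χ_A(x) = (x - 5)^4, so the eigenvalues are known. The minimal polynomial is
  m_A(x) = Π_λ (x − λ)^{k_λ}
where k_λ is the size of the *largest* Jordan block for λ (equivalently, the smallest k with (A − λI)^k v = 0 for every generalised eigenvector v of λ).

  λ = 5: largest Jordan block has size 2, contributing (x − 5)^2

So m_A(x) = (x - 5)^2 = x^2 - 10*x + 25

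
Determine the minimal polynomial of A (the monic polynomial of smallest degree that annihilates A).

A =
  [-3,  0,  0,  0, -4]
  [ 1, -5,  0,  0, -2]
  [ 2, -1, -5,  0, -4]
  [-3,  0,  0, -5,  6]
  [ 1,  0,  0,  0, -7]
x^3 + 15*x^2 + 75*x + 125

The characteristic polynomial is χ_A(x) = (x + 5)^5, so the eigenvalues are known. The minimal polynomial is
  m_A(x) = Π_λ (x − λ)^{k_λ}
where k_λ is the size of the *largest* Jordan block for λ (equivalently, the smallest k with (A − λI)^k v = 0 for every generalised eigenvector v of λ).

  λ = -5: largest Jordan block has size 3, contributing (x + 5)^3

So m_A(x) = (x + 5)^3 = x^3 + 15*x^2 + 75*x + 125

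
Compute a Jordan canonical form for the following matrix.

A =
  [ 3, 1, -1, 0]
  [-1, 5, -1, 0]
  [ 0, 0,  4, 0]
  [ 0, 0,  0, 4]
J_2(4) ⊕ J_1(4) ⊕ J_1(4)

The characteristic polynomial is
  det(x·I − A) = x^4 - 16*x^3 + 96*x^2 - 256*x + 256 = (x - 4)^4

Eigenvalues and multiplicities (the geometric multiplicity of λ is n − rank(A − λI), which equals the number of Jordan blocks for λ):
  λ = 4: algebraic multiplicity = 4, geometric multiplicity = 3

Determining the block sizes for each eigenvalue:
  λ = 4: 3 blocks summing to 4 forces exactly one block of size 2 and the rest size 1 → block sizes [2, 1, 1]

Assembling the blocks gives a Jordan form
J =
  [4, 1, 0, 0]
  [0, 4, 0, 0]
  [0, 0, 4, 0]
  [0, 0, 0, 4]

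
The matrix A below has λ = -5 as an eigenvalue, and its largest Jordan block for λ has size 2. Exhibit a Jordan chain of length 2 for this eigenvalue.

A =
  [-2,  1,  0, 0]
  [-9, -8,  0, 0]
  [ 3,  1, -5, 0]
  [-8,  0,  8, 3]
A Jordan chain for λ = -5 of length 2:
v_1 = (1, -3, 1, 0)ᵀ
v_2 = (0, 1, 0, 0)ᵀ

Let N = A − (-5)·I. We want v_2 with N^2 v_2 = 0 but N^1 v_2 ≠ 0; then v_{j-1} := N · v_j for j = 2, …, 2.

Pick v_2 = (0, 1, 0, 0)ᵀ.
Then v_1 = N · v_2 = (1, -3, 1, 0)ᵀ.

Sanity check: (A − (-5)·I) v_1 = (0, 0, 0, 0)ᵀ = 0. ✓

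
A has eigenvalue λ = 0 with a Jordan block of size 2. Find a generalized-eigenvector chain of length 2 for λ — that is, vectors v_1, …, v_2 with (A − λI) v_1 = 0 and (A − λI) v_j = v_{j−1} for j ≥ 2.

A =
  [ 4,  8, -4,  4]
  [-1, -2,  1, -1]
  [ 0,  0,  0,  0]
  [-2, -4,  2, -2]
A Jordan chain for λ = 0 of length 2:
v_1 = (4, -1, 0, -2)ᵀ
v_2 = (1, 0, 0, 0)ᵀ

Let N = A − (0)·I. We want v_2 with N^2 v_2 = 0 but N^1 v_2 ≠ 0; then v_{j-1} := N · v_j for j = 2, …, 2.

Pick v_2 = (1, 0, 0, 0)ᵀ.
Then v_1 = N · v_2 = (4, -1, 0, -2)ᵀ.

Sanity check: (A − (0)·I) v_1 = (0, 0, 0, 0)ᵀ = 0. ✓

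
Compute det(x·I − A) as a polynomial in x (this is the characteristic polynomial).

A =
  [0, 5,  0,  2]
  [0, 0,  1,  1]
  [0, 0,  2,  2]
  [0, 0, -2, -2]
x^4

Expanding det(x·I − A) (e.g. by cofactor expansion or by noting that A is similar to its Jordan form J, which has the same characteristic polynomial as A) gives
  χ_A(x) = x^4
which factors as x^4. The eigenvalues (with algebraic multiplicities) are λ = 0 with multiplicity 4.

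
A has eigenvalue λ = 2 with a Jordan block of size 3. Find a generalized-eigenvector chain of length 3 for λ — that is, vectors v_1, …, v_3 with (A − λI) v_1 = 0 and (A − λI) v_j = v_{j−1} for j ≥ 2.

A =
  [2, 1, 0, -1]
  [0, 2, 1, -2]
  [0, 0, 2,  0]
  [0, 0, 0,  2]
A Jordan chain for λ = 2 of length 3:
v_1 = (1, 0, 0, 0)ᵀ
v_2 = (0, 1, 0, 0)ᵀ
v_3 = (0, 0, 1, 0)ᵀ

Let N = A − (2)·I. We want v_3 with N^3 v_3 = 0 but N^2 v_3 ≠ 0; then v_{j-1} := N · v_j for j = 3, …, 2.

Pick v_3 = (0, 0, 1, 0)ᵀ.
Then v_2 = N · v_3 = (0, 1, 0, 0)ᵀ.
Then v_1 = N · v_2 = (1, 0, 0, 0)ᵀ.

Sanity check: (A − (2)·I) v_1 = (0, 0, 0, 0)ᵀ = 0. ✓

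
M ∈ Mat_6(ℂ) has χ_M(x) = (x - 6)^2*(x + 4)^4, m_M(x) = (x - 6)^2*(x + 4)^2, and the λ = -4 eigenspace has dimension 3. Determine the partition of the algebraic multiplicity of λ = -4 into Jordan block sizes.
Block sizes for λ = -4: [2, 1, 1]

Step 1 — from the characteristic polynomial, algebraic multiplicity of λ = -4 is 4. From dim ker(M − (-4)·I) = 3, there are exactly 3 Jordan blocks for λ = -4.
Step 2 — from the minimal polynomial, the factor (x + 4)^2 tells us the largest block for λ = -4 has size 2.
Step 3 — with total size 4, 3 blocks, and largest block 2, the block sizes (in nonincreasing order) are [2, 1, 1].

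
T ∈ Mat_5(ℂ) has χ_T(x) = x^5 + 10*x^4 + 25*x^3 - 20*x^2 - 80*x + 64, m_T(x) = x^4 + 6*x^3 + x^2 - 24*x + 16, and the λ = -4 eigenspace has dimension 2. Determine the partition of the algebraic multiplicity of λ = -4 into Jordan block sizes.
Block sizes for λ = -4: [2, 1]

Step 1 — from the characteristic polynomial, algebraic multiplicity of λ = -4 is 3. From dim ker(T − (-4)·I) = 2, there are exactly 2 Jordan blocks for λ = -4.
Step 2 — from the minimal polynomial, the factor (x + 4)^2 tells us the largest block for λ = -4 has size 2.
Step 3 — with total size 3, 2 blocks, and largest block 2, the block sizes (in nonincreasing order) are [2, 1].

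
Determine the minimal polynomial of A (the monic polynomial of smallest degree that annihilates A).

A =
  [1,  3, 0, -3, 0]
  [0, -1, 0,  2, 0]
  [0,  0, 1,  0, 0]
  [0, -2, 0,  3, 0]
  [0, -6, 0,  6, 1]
x^2 - 2*x + 1

The characteristic polynomial is χ_A(x) = (x - 1)^5, so the eigenvalues are known. The minimal polynomial is
  m_A(x) = Π_λ (x − λ)^{k_λ}
where k_λ is the size of the *largest* Jordan block for λ (equivalently, the smallest k with (A − λI)^k v = 0 for every generalised eigenvector v of λ).

  λ = 1: largest Jordan block has size 2, contributing (x − 1)^2

So m_A(x) = (x - 1)^2 = x^2 - 2*x + 1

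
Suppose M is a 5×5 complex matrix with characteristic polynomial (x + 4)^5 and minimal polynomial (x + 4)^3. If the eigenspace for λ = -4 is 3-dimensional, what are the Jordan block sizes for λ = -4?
Block sizes for λ = -4: [3, 1, 1]

Step 1 — from the characteristic polynomial, algebraic multiplicity of λ = -4 is 5. From dim ker(M − (-4)·I) = 3, there are exactly 3 Jordan blocks for λ = -4.
Step 2 — from the minimal polynomial, the factor (x + 4)^3 tells us the largest block for λ = -4 has size 3.
Step 3 — with total size 5, 3 blocks, and largest block 3, the block sizes (in nonincreasing order) are [3, 1, 1].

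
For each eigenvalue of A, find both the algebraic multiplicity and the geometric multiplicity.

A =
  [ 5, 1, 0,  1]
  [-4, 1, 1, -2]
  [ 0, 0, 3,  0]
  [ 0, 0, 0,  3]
λ = 3: alg = 4, geom = 2

Step 1 — factor the characteristic polynomial to read off the algebraic multiplicities:
  χ_A(x) = (x - 3)^4

Step 2 — compute geometric multiplicities via the rank-nullity identity g(λ) = n − rank(A − λI):
  rank(A − (3)·I) = 2, so dim ker(A − (3)·I) = n − 2 = 2

Summary:
  λ = 3: algebraic multiplicity = 4, geometric multiplicity = 2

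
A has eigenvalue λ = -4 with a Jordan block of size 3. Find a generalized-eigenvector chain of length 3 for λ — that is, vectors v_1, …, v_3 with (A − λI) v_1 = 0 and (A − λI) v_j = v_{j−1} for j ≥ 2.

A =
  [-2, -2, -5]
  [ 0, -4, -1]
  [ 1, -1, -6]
A Jordan chain for λ = -4 of length 3:
v_1 = (-1, -1, 0)ᵀ
v_2 = (2, 0, 1)ᵀ
v_3 = (1, 0, 0)ᵀ

Let N = A − (-4)·I. We want v_3 with N^3 v_3 = 0 but N^2 v_3 ≠ 0; then v_{j-1} := N · v_j for j = 3, …, 2.

Pick v_3 = (1, 0, 0)ᵀ.
Then v_2 = N · v_3 = (2, 0, 1)ᵀ.
Then v_1 = N · v_2 = (-1, -1, 0)ᵀ.

Sanity check: (A − (-4)·I) v_1 = (0, 0, 0)ᵀ = 0. ✓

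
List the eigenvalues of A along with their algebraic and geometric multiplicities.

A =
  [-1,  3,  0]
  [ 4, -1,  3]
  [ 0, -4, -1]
λ = -1: alg = 3, geom = 1

Step 1 — factor the characteristic polynomial to read off the algebraic multiplicities:
  χ_A(x) = (x + 1)^3

Step 2 — compute geometric multiplicities via the rank-nullity identity g(λ) = n − rank(A − λI):
  rank(A − (-1)·I) = 2, so dim ker(A − (-1)·I) = n − 2 = 1

Summary:
  λ = -1: algebraic multiplicity = 3, geometric multiplicity = 1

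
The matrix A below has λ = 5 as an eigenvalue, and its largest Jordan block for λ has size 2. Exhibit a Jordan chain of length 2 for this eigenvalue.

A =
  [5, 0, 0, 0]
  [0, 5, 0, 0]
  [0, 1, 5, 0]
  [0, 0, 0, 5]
A Jordan chain for λ = 5 of length 2:
v_1 = (0, 0, 1, 0)ᵀ
v_2 = (0, 1, 0, 0)ᵀ

Let N = A − (5)·I. We want v_2 with N^2 v_2 = 0 but N^1 v_2 ≠ 0; then v_{j-1} := N · v_j for j = 2, …, 2.

Pick v_2 = (0, 1, 0, 0)ᵀ.
Then v_1 = N · v_2 = (0, 0, 1, 0)ᵀ.

Sanity check: (A − (5)·I) v_1 = (0, 0, 0, 0)ᵀ = 0. ✓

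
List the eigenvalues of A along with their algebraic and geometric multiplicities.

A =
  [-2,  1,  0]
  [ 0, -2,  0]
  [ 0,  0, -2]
λ = -2: alg = 3, geom = 2

Step 1 — factor the characteristic polynomial to read off the algebraic multiplicities:
  χ_A(x) = (x + 2)^3

Step 2 — compute geometric multiplicities via the rank-nullity identity g(λ) = n − rank(A − λI):
  rank(A − (-2)·I) = 1, so dim ker(A − (-2)·I) = n − 1 = 2

Summary:
  λ = -2: algebraic multiplicity = 3, geometric multiplicity = 2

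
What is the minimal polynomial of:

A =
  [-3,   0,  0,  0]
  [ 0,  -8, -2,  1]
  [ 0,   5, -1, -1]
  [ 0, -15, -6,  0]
x^2 + 6*x + 9

The characteristic polynomial is χ_A(x) = (x + 3)^4, so the eigenvalues are known. The minimal polynomial is
  m_A(x) = Π_λ (x − λ)^{k_λ}
where k_λ is the size of the *largest* Jordan block for λ (equivalently, the smallest k with (A − λI)^k v = 0 for every generalised eigenvector v of λ).

  λ = -3: largest Jordan block has size 2, contributing (x + 3)^2

So m_A(x) = (x + 3)^2 = x^2 + 6*x + 9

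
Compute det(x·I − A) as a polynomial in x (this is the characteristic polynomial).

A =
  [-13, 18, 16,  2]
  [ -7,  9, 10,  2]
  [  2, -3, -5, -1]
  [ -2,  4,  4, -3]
x^4 + 12*x^3 + 54*x^2 + 108*x + 81

Expanding det(x·I − A) (e.g. by cofactor expansion or by noting that A is similar to its Jordan form J, which has the same characteristic polynomial as A) gives
  χ_A(x) = x^4 + 12*x^3 + 54*x^2 + 108*x + 81
which factors as (x + 3)^4. The eigenvalues (with algebraic multiplicities) are λ = -3 with multiplicity 4.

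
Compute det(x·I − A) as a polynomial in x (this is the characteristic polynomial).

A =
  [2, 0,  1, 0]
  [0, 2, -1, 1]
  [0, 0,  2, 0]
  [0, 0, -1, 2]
x^4 - 8*x^3 + 24*x^2 - 32*x + 16

Expanding det(x·I − A) (e.g. by cofactor expansion or by noting that A is similar to its Jordan form J, which has the same characteristic polynomial as A) gives
  χ_A(x) = x^4 - 8*x^3 + 24*x^2 - 32*x + 16
which factors as (x - 2)^4. The eigenvalues (with algebraic multiplicities) are λ = 2 with multiplicity 4.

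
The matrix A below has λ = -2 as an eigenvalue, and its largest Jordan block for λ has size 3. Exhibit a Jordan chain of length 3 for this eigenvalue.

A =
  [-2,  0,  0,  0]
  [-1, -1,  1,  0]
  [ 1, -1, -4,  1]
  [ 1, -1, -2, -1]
A Jordan chain for λ = -2 of length 3:
v_1 = (0, -1, 1, 1)ᵀ
v_2 = (0, 1, -2, -2)ᵀ
v_3 = (0, 0, 1, 0)ᵀ

Let N = A − (-2)·I. We want v_3 with N^3 v_3 = 0 but N^2 v_3 ≠ 0; then v_{j-1} := N · v_j for j = 3, …, 2.

Pick v_3 = (0, 0, 1, 0)ᵀ.
Then v_2 = N · v_3 = (0, 1, -2, -2)ᵀ.
Then v_1 = N · v_2 = (0, -1, 1, 1)ᵀ.

Sanity check: (A − (-2)·I) v_1 = (0, 0, 0, 0)ᵀ = 0. ✓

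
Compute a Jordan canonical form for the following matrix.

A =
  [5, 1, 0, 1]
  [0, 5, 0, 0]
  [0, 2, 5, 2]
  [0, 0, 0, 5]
J_2(5) ⊕ J_1(5) ⊕ J_1(5)

The characteristic polynomial is
  det(x·I − A) = x^4 - 20*x^3 + 150*x^2 - 500*x + 625 = (x - 5)^4

Eigenvalues and multiplicities (the geometric multiplicity of λ is n − rank(A − λI), which equals the number of Jordan blocks for λ):
  λ = 5: algebraic multiplicity = 4, geometric multiplicity = 3

Determining the block sizes for each eigenvalue:
  λ = 5: 3 blocks summing to 4 forces exactly one block of size 2 and the rest size 1 → block sizes [2, 1, 1]

Assembling the blocks gives a Jordan form
J =
  [5, 1, 0, 0]
  [0, 5, 0, 0]
  [0, 0, 5, 0]
  [0, 0, 0, 5]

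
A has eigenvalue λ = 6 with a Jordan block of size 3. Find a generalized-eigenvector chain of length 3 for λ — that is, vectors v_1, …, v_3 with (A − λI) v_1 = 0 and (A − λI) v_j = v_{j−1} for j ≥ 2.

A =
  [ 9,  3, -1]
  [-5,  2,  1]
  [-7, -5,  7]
A Jordan chain for λ = 6 of length 3:
v_1 = (1, -2, -3)ᵀ
v_2 = (3, -5, -7)ᵀ
v_3 = (1, 0, 0)ᵀ

Let N = A − (6)·I. We want v_3 with N^3 v_3 = 0 but N^2 v_3 ≠ 0; then v_{j-1} := N · v_j for j = 3, …, 2.

Pick v_3 = (1, 0, 0)ᵀ.
Then v_2 = N · v_3 = (3, -5, -7)ᵀ.
Then v_1 = N · v_2 = (1, -2, -3)ᵀ.

Sanity check: (A − (6)·I) v_1 = (0, 0, 0)ᵀ = 0. ✓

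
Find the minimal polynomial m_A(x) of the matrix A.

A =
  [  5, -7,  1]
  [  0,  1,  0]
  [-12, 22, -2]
x^3 - 4*x^2 + 5*x - 2

The characteristic polynomial is χ_A(x) = (x - 2)*(x - 1)^2, so the eigenvalues are known. The minimal polynomial is
  m_A(x) = Π_λ (x − λ)^{k_λ}
where k_λ is the size of the *largest* Jordan block for λ (equivalently, the smallest k with (A − λI)^k v = 0 for every generalised eigenvector v of λ).

  λ = 1: largest Jordan block has size 2, contributing (x − 1)^2
  λ = 2: largest Jordan block has size 1, contributing (x − 2)

So m_A(x) = (x - 2)*(x - 1)^2 = x^3 - 4*x^2 + 5*x - 2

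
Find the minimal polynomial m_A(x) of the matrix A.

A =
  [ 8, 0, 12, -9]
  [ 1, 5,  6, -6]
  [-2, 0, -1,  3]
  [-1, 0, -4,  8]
x^3 - 15*x^2 + 75*x - 125

The characteristic polynomial is χ_A(x) = (x - 5)^4, so the eigenvalues are known. The minimal polynomial is
  m_A(x) = Π_λ (x − λ)^{k_λ}
where k_λ is the size of the *largest* Jordan block for λ (equivalently, the smallest k with (A − λI)^k v = 0 for every generalised eigenvector v of λ).

  λ = 5: largest Jordan block has size 3, contributing (x − 5)^3

So m_A(x) = (x - 5)^3 = x^3 - 15*x^2 + 75*x - 125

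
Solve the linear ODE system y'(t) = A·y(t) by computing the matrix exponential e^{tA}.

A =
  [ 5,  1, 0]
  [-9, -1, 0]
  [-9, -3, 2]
e^{tA} =
  [3*t*exp(2*t) + exp(2*t), t*exp(2*t), 0]
  [-9*t*exp(2*t), -3*t*exp(2*t) + exp(2*t), 0]
  [-9*t*exp(2*t), -3*t*exp(2*t), exp(2*t)]

Strategy: write A = P · J · P⁻¹ where J is a Jordan canonical form, so e^{tA} = P · e^{tJ} · P⁻¹, and e^{tJ} can be computed block-by-block.

A has Jordan form
J =
  [2, 1, 0]
  [0, 2, 0]
  [0, 0, 2]
(up to reordering of blocks).

Per-block formulas:
  For a 2×2 Jordan block J_2(2): exp(t · J_2(2)) = e^(2t)·(I + t·N), where N is the 2×2 nilpotent shift.
  For a 1×1 block at λ = 2: exp(t · [2]) = [e^(2t)].

After assembling e^{tJ} and conjugating by P, we get:

e^{tA} =
  [3*t*exp(2*t) + exp(2*t), t*exp(2*t), 0]
  [-9*t*exp(2*t), -3*t*exp(2*t) + exp(2*t), 0]
  [-9*t*exp(2*t), -3*t*exp(2*t), exp(2*t)]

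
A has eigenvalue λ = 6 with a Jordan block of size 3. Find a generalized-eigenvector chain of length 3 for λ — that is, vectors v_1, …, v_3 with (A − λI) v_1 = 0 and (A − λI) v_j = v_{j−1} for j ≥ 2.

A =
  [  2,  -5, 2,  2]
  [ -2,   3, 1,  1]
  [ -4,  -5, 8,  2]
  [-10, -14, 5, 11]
A Jordan chain for λ = 6 of length 3:
v_1 = (-2, 0, -2, -2)ᵀ
v_2 = (-4, -2, -4, -10)ᵀ
v_3 = (1, 0, 0, 0)ᵀ

Let N = A − (6)·I. We want v_3 with N^3 v_3 = 0 but N^2 v_3 ≠ 0; then v_{j-1} := N · v_j for j = 3, …, 2.

Pick v_3 = (1, 0, 0, 0)ᵀ.
Then v_2 = N · v_3 = (-4, -2, -4, -10)ᵀ.
Then v_1 = N · v_2 = (-2, 0, -2, -2)ᵀ.

Sanity check: (A − (6)·I) v_1 = (0, 0, 0, 0)ᵀ = 0. ✓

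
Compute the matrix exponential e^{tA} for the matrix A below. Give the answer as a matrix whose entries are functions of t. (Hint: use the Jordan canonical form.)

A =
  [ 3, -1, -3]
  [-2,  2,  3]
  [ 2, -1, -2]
e^{tA} =
  [2*t*exp(t) + exp(t), -t*exp(t), -3*t*exp(t)]
  [-2*t*exp(t), t*exp(t) + exp(t), 3*t*exp(t)]
  [2*t*exp(t), -t*exp(t), -3*t*exp(t) + exp(t)]

Strategy: write A = P · J · P⁻¹ where J is a Jordan canonical form, so e^{tA} = P · e^{tJ} · P⁻¹, and e^{tJ} can be computed block-by-block.

A has Jordan form
J =
  [1, 1, 0]
  [0, 1, 0]
  [0, 0, 1]
(up to reordering of blocks).

Per-block formulas:
  For a 2×2 Jordan block J_2(1): exp(t · J_2(1)) = e^(1t)·(I + t·N), where N is the 2×2 nilpotent shift.
  For a 1×1 block at λ = 1: exp(t · [1]) = [e^(1t)].

After assembling e^{tJ} and conjugating by P, we get:

e^{tA} =
  [2*t*exp(t) + exp(t), -t*exp(t), -3*t*exp(t)]
  [-2*t*exp(t), t*exp(t) + exp(t), 3*t*exp(t)]
  [2*t*exp(t), -t*exp(t), -3*t*exp(t) + exp(t)]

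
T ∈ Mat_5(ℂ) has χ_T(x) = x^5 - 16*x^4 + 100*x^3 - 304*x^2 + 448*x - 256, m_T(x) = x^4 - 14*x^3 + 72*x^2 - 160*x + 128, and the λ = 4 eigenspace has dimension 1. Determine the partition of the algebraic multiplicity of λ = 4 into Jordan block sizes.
Block sizes for λ = 4: [3]

Step 1 — from the characteristic polynomial, algebraic multiplicity of λ = 4 is 3. From dim ker(T − (4)·I) = 1, there are exactly 1 Jordan blocks for λ = 4.
Step 2 — from the minimal polynomial, the factor (x − 4)^3 tells us the largest block for λ = 4 has size 3.
Step 3 — with total size 3, 1 blocks, and largest block 3, the block sizes (in nonincreasing order) are [3].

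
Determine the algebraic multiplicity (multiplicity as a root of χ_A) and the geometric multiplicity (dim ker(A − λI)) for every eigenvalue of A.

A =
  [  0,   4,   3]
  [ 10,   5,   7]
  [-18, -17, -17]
λ = -4: alg = 3, geom = 1

Step 1 — factor the characteristic polynomial to read off the algebraic multiplicities:
  χ_A(x) = (x + 4)^3

Step 2 — compute geometric multiplicities via the rank-nullity identity g(λ) = n − rank(A − λI):
  rank(A − (-4)·I) = 2, so dim ker(A − (-4)·I) = n − 2 = 1

Summary:
  λ = -4: algebraic multiplicity = 3, geometric multiplicity = 1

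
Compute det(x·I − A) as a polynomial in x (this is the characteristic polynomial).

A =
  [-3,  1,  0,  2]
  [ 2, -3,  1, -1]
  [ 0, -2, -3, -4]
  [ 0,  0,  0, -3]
x^4 + 12*x^3 + 54*x^2 + 108*x + 81

Expanding det(x·I − A) (e.g. by cofactor expansion or by noting that A is similar to its Jordan form J, which has the same characteristic polynomial as A) gives
  χ_A(x) = x^4 + 12*x^3 + 54*x^2 + 108*x + 81
which factors as (x + 3)^4. The eigenvalues (with algebraic multiplicities) are λ = -3 with multiplicity 4.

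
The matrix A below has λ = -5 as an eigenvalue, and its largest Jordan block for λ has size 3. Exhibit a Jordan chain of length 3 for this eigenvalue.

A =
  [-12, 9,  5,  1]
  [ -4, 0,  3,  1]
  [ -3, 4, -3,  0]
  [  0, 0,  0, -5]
A Jordan chain for λ = -5 of length 3:
v_1 = (-2, -1, -1, 0)ᵀ
v_2 = (-7, -4, -3, 0)ᵀ
v_3 = (1, 0, 0, 0)ᵀ

Let N = A − (-5)·I. We want v_3 with N^3 v_3 = 0 but N^2 v_3 ≠ 0; then v_{j-1} := N · v_j for j = 3, …, 2.

Pick v_3 = (1, 0, 0, 0)ᵀ.
Then v_2 = N · v_3 = (-7, -4, -3, 0)ᵀ.
Then v_1 = N · v_2 = (-2, -1, -1, 0)ᵀ.

Sanity check: (A − (-5)·I) v_1 = (0, 0, 0, 0)ᵀ = 0. ✓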